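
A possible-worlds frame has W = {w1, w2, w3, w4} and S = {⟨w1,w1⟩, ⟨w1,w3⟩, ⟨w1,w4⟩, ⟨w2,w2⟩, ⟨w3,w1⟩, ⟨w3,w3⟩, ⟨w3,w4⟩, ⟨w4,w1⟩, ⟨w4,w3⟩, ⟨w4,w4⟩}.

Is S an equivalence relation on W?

Yes

Reflexive: yes — every world is S-related to itself.
Symmetric: yes — every pair in S has its reverse in S.
Transitive: yes — every two-step S-path is closed by a direct edge.
So S is an equivalence relation.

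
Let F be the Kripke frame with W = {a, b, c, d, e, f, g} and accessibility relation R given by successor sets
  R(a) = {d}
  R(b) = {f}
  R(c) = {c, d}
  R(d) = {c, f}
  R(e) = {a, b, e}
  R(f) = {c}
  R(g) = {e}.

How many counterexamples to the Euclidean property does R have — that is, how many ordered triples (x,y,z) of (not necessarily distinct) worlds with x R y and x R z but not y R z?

Enumerating: (a,d,d), (b,f,f), (c,d,d), (d,c,f), (d,f,f), (e,a,a), (e,a,b), (e,a,e), (e,b,a), (e,b,b), (e,b,e).

11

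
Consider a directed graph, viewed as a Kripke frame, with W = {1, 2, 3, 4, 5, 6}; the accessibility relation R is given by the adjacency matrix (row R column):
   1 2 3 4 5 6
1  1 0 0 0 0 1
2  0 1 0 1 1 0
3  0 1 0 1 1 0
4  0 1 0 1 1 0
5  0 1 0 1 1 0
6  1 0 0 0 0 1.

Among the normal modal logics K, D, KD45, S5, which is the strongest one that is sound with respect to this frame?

KD45

Serial (axiom D): yes — every world has a successor (e.g. 1 R 1).
Euclidean (axiom 5): yes — any two successors of a common world are R-related.
Transitive (axiom 4): yes — every two-step R-path is closed by a direct edge.
Reflexive (axiom T): no — 3 is not related to itself.
So F validates K, D, KD45; S5 would additionally require R to be reflexive. The strongest is KD45.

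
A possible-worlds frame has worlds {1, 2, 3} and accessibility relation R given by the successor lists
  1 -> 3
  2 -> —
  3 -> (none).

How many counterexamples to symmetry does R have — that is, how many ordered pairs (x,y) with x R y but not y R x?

Enumerating: (1,3).

1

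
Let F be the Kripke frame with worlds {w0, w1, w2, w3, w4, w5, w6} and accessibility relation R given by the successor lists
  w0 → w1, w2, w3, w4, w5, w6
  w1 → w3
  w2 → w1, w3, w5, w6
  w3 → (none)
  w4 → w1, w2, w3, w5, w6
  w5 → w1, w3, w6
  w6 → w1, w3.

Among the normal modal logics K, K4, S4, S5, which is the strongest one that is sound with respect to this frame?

Transitive (axiom 4): yes — every two-step R-path is closed by a direct edge.
Reflexive (axiom T): no — w0 is not related to itself.
Euclidean (axiom 5): no — w0 R w1 and w0 R w2, but not w1 R w2.
So F validates K, K4; S4 would additionally require R to be reflexive. The strongest is K4.

K4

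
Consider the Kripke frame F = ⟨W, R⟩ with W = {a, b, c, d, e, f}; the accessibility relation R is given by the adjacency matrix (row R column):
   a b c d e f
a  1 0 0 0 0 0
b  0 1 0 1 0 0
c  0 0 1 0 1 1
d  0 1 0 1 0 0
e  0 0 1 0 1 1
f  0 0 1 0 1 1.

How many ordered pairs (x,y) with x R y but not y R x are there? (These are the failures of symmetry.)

R is symmetric; there are no such tuples.

0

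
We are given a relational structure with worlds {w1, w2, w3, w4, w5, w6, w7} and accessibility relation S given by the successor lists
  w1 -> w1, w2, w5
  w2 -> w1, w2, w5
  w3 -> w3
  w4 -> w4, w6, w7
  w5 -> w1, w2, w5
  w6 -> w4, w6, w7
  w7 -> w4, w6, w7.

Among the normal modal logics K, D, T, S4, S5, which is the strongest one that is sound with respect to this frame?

S5

Serial (axiom D): yes — every world has a successor (e.g. w1 S w1).
Reflexive (axiom T): yes — every world is S-related to itself.
Transitive (axiom 4): yes — every two-step S-path is closed by a direct edge.
Euclidean (axiom 5): yes — any two successors of a common world are S-related.
So F validates K, D, T, S4, S5. The strongest is S5.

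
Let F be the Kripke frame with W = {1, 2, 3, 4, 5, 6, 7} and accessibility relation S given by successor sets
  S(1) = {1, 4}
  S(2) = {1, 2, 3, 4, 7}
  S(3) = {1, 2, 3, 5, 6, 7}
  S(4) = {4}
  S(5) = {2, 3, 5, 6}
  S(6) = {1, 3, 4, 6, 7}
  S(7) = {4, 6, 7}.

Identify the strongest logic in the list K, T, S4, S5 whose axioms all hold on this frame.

Reflexive (axiom T): yes — every world is S-related to itself.
Transitive (axiom 4): no — 2 S 3 and 3 S 5, but not 2 S 5.
Euclidean (axiom 5): no — 2 S 1 and 2 S 3, but not 1 S 3.
So F validates K, T; S4 would additionally require S to be transitive. The strongest is T.

T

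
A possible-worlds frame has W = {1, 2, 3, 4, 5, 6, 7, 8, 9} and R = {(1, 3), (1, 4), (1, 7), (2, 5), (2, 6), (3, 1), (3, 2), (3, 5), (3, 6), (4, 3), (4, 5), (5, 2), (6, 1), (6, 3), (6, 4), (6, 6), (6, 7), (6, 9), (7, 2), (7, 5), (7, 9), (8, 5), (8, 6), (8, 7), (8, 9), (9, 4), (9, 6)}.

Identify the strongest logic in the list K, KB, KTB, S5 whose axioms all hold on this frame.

Symmetric (axiom B): no — 1 R 4 but not 4 R 1.
Reflexive (axiom T): no — 1 is not related to itself.
Euclidean (axiom 5): no — 1 R 3 and 1 R 4, but not 3 R 4.
So F validates K; KB would additionally require R to be symmetric. The strongest is K.

K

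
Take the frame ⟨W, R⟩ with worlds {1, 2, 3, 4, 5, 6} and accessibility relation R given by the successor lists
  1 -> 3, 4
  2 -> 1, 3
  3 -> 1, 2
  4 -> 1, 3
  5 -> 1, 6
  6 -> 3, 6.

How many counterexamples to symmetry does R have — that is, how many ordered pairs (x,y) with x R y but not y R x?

5

Enumerating: (2,1), (4,3), (5,1), (5,6), (6,3).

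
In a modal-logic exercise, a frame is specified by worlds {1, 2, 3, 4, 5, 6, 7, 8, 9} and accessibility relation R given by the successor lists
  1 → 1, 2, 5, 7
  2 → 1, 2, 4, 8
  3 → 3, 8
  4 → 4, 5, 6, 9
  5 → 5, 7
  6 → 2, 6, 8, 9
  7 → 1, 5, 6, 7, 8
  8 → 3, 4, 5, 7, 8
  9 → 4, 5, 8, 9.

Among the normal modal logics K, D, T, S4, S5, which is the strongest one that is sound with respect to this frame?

Serial (axiom D): yes — every world has a successor (e.g. 1 R 1).
Reflexive (axiom T): yes — every world is R-related to itself.
Transitive (axiom 4): no — 1 R 2 and 2 R 4, but not 1 R 4.
Euclidean (axiom 5): no — 1 R 2 and 1 R 5, but not 2 R 5.
So F validates K, D, T; S4 would additionally require R to be transitive. The strongest is T.

T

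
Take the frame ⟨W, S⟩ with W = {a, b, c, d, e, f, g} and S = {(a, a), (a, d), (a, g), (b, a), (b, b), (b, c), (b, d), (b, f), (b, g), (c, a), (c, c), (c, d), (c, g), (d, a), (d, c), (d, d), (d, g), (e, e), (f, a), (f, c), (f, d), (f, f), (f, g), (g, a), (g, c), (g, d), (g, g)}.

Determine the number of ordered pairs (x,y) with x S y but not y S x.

Enumerating: (b,a), (b,c), (b,d), (b,f), (b,g), (c,a), (f,a), (f,c), (f,d), (f,g).

10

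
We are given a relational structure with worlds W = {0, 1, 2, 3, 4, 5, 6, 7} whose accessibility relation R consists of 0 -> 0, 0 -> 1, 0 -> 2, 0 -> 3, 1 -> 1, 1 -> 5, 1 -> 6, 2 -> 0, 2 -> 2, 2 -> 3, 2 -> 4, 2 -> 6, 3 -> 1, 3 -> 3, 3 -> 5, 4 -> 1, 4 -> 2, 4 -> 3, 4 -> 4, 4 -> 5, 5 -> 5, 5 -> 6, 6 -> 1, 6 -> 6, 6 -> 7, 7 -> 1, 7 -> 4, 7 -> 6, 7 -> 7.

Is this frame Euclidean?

No

Euclidean: no — 0 R 1 and 0 R 2, but not 1 R 2.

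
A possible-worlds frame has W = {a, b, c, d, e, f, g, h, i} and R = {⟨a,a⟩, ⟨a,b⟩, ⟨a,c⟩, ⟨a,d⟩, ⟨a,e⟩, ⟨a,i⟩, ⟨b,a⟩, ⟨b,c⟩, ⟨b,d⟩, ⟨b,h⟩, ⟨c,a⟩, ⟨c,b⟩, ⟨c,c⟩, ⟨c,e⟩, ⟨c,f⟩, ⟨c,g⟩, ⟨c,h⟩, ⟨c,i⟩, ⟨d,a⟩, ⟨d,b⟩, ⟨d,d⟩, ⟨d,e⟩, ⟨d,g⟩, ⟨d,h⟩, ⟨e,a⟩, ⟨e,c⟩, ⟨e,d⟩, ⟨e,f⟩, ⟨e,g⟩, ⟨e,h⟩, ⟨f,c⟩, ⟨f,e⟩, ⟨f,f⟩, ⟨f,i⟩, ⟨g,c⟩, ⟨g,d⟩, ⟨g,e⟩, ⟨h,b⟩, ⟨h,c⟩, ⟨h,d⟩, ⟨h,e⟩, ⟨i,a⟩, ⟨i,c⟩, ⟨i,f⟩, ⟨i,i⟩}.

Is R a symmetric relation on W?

Symmetric: yes — every pair in R has its reverse in R.

Yes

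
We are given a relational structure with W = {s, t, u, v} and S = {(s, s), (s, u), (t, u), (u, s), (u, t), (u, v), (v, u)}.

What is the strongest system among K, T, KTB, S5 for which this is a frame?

Reflexive (axiom T): no — t is not related to itself.
Symmetric (axiom B): yes — every pair in S has its reverse in S.
Euclidean (axiom 5): no — u S s and u S t, but not s S t.
So F validates K; T would additionally require S to be reflexive. The strongest is K.

K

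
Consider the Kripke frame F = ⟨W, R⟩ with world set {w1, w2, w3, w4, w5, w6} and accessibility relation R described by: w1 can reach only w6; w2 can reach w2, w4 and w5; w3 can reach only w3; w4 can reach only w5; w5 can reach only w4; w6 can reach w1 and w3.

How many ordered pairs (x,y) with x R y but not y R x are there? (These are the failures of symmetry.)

3

Enumerating: (w2,w4), (w2,w5), (w6,w3).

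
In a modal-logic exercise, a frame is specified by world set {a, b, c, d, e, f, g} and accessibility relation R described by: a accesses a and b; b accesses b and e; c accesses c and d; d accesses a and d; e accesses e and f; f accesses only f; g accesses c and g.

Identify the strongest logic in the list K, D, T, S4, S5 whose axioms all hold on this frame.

T

Serial (axiom D): yes — every world has a successor (e.g. a R a).
Reflexive (axiom T): yes — every world is R-related to itself.
Transitive (axiom 4): no — a R b and b R e, but not a R e.
Euclidean (axiom 5): no — a R b and a R a, but not b R a.
So F validates K, D, T; S4 would additionally require R to be transitive. The strongest is T.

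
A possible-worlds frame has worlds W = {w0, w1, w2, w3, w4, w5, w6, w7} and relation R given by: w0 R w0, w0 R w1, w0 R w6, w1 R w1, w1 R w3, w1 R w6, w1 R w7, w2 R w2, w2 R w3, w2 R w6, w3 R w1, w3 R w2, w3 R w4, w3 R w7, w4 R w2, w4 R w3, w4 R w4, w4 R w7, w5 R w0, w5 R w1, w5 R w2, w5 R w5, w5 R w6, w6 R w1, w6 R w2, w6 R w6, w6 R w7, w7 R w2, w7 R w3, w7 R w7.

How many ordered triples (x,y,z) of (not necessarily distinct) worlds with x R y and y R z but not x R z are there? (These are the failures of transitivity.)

31

Enumerating: (w0,w1,w3), (w0,w1,w7), (w0,w6,w2), (w0,w6,w7), (w1,w3,w2), (w1,w3,w4), (w1,w6,w2), (w1,w7,w2), (w2,w3,w1), (w2,w3,w4), (w2,w3,w7), (w2,w6,w1), … and 19 more.
Total: 31.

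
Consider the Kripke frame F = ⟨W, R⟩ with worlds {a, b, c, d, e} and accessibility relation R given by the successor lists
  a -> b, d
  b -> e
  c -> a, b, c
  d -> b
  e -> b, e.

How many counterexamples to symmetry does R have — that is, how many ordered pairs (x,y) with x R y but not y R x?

5

Enumerating: (a,b), (a,d), (c,a), (c,b), (d,b).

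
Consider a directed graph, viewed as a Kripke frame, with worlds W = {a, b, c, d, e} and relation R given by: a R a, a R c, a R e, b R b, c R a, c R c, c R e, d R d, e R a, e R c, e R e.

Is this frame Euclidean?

Yes

Euclidean: yes — any two successors of a common world are R-related.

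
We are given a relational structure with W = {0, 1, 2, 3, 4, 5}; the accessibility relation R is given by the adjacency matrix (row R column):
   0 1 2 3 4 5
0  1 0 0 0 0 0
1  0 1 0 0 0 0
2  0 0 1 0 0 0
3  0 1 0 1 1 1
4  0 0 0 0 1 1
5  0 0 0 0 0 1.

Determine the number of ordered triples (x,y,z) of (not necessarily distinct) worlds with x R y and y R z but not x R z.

R is transitive; there are no such tuples.

0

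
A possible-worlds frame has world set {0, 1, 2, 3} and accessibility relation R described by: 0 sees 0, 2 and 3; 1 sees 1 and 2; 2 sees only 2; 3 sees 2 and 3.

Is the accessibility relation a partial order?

Yes

Reflexive: yes — every world is R-related to itself.
Transitive: yes — every two-step R-path is closed by a direct edge.
Antisymmetric: yes — no distinct pair is related both ways.
So R is a partial order.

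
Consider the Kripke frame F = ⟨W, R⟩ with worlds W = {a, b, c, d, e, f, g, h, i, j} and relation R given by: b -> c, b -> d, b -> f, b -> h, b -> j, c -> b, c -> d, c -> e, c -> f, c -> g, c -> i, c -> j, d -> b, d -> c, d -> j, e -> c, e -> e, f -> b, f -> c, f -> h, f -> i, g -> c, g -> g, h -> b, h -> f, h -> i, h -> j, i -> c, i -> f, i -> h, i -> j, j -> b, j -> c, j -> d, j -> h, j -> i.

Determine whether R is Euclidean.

Euclidean: no — b R c and b R h, but not c R h.

No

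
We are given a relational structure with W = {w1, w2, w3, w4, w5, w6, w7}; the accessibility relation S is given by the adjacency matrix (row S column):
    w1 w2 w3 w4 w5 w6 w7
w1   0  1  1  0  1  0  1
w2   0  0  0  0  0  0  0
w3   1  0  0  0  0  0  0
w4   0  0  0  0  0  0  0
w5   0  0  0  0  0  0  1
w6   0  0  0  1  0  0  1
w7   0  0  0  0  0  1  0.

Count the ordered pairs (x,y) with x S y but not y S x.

Enumerating: (w1,w2), (w1,w5), (w1,w7), (w5,w7), (w6,w4).

5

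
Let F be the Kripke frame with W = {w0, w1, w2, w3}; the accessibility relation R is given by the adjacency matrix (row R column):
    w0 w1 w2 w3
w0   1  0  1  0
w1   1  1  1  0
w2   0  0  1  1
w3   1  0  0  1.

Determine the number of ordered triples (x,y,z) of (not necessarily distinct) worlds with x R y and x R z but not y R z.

6

Enumerating: (w0,w2,w0), (w1,w0,w1), (w1,w2,w0), (w1,w2,w1), (w2,w3,w2), (w3,w0,w3).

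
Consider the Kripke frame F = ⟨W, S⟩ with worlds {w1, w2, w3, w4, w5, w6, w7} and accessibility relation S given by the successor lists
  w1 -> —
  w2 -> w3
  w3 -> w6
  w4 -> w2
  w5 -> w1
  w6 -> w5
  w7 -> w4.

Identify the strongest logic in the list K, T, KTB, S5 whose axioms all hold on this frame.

Reflexive (axiom T): no — w1 is not related to itself.
Symmetric (axiom B): no — w2 S w3 but not w3 S w2.
Euclidean (axiom 5): no — w2 S w3 and w2 S w3, but not w3 S w3.
So F validates K; T would additionally require S to be reflexive. The strongest is K.

K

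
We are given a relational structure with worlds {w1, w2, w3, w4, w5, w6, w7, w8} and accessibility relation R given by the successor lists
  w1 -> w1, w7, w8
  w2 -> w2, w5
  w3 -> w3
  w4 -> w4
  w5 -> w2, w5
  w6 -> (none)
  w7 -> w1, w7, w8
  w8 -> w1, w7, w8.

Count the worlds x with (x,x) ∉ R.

1

Enumerating: w6.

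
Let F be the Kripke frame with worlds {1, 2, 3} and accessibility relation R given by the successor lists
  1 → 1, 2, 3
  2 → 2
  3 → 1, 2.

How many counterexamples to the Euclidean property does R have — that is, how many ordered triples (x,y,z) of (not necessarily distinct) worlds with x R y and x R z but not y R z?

4

Enumerating: (1,2,1), (1,2,3), (1,3,3), (3,2,1).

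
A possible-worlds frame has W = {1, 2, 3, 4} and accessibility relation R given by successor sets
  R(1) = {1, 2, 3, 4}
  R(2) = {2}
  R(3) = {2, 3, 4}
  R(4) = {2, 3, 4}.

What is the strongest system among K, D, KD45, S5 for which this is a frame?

Serial (axiom D): yes — every world has a successor (e.g. 1 R 1).
Euclidean (axiom 5): no — 1 R 2 and 1 R 3, but not 2 R 3.
Transitive (axiom 4): yes — every two-step R-path is closed by a direct edge.
Reflexive (axiom T): yes — every world is R-related to itself.
So F validates K, D; KD45 would additionally require R to be Euclidean. The strongest is D.

D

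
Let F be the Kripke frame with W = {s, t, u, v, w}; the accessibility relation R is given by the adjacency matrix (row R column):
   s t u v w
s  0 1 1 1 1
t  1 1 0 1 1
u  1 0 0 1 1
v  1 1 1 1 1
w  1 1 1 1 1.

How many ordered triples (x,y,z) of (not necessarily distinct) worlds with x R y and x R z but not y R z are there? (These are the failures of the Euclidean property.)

Enumerating: (s,t,u), (s,u,t), (s,u,u), (t,s,s), (u,s,s), (v,s,s), (v,t,u), (v,u,t), (v,u,u), (w,s,s), (w,t,u), (w,u,t), (w,u,u).

13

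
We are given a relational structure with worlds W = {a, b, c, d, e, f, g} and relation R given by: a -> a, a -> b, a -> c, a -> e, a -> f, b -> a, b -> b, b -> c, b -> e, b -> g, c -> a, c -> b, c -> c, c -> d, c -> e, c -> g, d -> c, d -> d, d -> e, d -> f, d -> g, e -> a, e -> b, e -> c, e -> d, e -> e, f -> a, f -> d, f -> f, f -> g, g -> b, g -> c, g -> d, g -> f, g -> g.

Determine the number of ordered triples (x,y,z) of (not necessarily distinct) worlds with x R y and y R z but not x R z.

Enumerating: (a,b,g), (a,c,d), (a,c,g), (a,e,d), (a,f,d), (a,f,g), (b,a,f), (b,c,d), (b,e,d), (b,g,d), (b,g,f), (c,a,f), … and 26 more.
Total: 38.

38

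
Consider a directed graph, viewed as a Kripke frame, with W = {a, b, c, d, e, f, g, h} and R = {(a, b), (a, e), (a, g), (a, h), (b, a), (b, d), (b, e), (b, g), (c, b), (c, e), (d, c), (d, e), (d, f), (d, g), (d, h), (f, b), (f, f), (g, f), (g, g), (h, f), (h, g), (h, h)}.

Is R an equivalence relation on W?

No

Reflexive: no — a is not related to itself.
Symmetric: no — a R e but not e R a.
Transitive: no — a R b and b R d, but not a R d.
So R is not an equivalence relation.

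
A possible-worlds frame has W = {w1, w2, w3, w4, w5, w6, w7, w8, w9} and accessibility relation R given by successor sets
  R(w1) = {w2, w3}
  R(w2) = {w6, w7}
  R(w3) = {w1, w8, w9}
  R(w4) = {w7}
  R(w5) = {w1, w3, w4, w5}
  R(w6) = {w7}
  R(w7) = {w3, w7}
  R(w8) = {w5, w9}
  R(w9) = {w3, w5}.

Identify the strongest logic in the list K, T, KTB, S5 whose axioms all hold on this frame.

Reflexive (axiom T): no — w1 is not related to itself.
Symmetric (axiom B): no — w1 R w2 but not w2 R w1.
Euclidean (axiom 5): no — w1 R w2 and w1 R w3, but not w2 R w3.
So F validates K; T would additionally require R to be reflexive. The strongest is K.

K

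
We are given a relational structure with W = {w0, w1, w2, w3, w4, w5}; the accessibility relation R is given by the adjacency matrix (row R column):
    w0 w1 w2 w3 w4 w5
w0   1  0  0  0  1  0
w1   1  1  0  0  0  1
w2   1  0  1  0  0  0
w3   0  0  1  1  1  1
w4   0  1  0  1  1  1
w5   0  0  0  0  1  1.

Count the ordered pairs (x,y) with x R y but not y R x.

Enumerating: (w0,w4), (w1,w0), (w1,w5), (w2,w0), (w3,w2), (w3,w5), (w4,w1).

7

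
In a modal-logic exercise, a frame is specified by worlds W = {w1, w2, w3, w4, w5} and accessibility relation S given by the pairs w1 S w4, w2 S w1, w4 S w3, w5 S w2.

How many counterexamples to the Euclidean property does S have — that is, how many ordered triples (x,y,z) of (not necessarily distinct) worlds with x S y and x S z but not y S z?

4

Enumerating: (w1,w4,w4), (w2,w1,w1), (w4,w3,w3), (w5,w2,w2).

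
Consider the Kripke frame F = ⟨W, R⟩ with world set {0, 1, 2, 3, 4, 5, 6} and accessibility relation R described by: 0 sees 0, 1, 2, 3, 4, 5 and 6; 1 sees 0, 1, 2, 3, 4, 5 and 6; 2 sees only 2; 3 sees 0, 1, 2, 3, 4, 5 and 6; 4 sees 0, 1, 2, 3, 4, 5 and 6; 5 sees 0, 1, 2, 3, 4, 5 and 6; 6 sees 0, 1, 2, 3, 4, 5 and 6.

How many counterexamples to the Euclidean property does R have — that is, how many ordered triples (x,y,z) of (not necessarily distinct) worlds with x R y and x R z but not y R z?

36

Enumerating: (0,2,0), (0,2,1), (0,2,3), (0,2,4), (0,2,5), (0,2,6), (1,2,0), (1,2,1), (1,2,3), (1,2,4), (1,2,5), (1,2,6), … and 24 more.
Total: 36.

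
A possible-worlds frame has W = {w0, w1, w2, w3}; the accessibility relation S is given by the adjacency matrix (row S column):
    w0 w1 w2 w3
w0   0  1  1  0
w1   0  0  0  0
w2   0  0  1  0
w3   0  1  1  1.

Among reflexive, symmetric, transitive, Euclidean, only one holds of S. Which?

Reflexive: no — w0 is not related to itself.
Symmetric: no — w0 S w1 but not w1 S w0.
Transitive: yes — every two-step S-path is closed by a direct edge.
Euclidean: no — w0 S w1 and w0 S w2, but not w1 S w2.
Only transitive holds.

transitive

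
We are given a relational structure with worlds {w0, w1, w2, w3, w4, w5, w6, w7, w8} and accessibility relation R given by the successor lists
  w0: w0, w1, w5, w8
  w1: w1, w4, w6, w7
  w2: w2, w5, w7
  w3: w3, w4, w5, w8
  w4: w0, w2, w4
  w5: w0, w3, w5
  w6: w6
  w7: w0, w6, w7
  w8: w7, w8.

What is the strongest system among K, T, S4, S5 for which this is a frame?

T

Reflexive (axiom T): yes — every world is R-related to itself.
Transitive (axiom 4): no — w0 R w1 and w1 R w4, but not w0 R w4.
Euclidean (axiom 5): no — w0 R w1 and w0 R w5, but not w1 R w5.
So F validates K, T; S4 would additionally require R to be transitive. The strongest is T.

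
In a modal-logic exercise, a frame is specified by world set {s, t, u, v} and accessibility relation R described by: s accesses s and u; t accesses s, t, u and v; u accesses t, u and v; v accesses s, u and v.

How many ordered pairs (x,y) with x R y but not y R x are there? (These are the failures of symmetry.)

Enumerating: (s,u), (t,s), (t,v), (v,s).

4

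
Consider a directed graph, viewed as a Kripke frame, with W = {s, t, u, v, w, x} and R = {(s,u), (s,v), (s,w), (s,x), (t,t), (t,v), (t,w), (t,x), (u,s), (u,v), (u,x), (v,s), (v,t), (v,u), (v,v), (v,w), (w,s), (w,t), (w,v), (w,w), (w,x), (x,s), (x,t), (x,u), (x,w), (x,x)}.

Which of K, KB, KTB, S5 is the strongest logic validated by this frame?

KB

Symmetric (axiom B): yes — every pair in R has its reverse in R.
Reflexive (axiom T): no — s is not related to itself.
Euclidean (axiom 5): no — s R u and s R w, but not u R w.
So F validates K, KB; KTB would additionally require R to be reflexive. The strongest is KB.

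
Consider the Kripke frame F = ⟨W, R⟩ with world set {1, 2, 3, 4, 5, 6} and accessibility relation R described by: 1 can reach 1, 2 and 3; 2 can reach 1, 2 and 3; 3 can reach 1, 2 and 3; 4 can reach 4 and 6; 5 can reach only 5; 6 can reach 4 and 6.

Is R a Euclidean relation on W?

Euclidean: yes — any two successors of a common world are R-related.

Yes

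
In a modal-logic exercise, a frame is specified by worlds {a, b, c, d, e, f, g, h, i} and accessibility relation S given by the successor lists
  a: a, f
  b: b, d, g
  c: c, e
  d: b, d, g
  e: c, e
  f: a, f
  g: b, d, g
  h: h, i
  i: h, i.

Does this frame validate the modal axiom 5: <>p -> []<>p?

Yes

The schema 5 characterises exactly the Euclidean frames.
Euclidean: yes — any two successors of a common world are S-related.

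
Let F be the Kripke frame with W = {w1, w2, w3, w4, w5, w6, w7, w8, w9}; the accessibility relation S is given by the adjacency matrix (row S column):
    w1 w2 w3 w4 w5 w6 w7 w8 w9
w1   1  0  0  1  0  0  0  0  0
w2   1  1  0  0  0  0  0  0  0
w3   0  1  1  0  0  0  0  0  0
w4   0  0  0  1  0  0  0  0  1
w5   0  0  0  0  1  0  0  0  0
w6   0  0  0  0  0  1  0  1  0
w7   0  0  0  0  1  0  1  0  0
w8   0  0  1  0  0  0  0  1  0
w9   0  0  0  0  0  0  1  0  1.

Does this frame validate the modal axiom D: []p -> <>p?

By correspondence theory, D is valid on a frame iff S is serial.
Serial: yes — every world has a successor (e.g. w1 S w1).

Yes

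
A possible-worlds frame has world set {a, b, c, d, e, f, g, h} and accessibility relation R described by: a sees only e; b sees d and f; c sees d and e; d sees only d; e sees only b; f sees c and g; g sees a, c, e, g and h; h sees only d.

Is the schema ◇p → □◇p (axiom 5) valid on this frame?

Axiom 5 corresponds to the accessibility relation being Euclidean.
Euclidean: no — b R d and b R f, but not d R f.

No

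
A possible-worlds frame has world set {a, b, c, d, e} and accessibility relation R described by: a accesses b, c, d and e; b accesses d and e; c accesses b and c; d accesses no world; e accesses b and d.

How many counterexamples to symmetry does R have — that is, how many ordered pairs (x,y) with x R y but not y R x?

7

Enumerating: (a,b), (a,c), (a,d), (a,e), (b,d), (c,b), (e,d).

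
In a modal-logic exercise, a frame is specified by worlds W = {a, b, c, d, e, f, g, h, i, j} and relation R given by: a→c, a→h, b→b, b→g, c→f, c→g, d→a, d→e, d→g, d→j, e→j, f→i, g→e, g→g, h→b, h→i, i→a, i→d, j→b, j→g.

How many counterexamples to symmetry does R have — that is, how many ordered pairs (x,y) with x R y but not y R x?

Enumerating: (a,c), (a,h), (b,g), (c,f), (c,g), (d,a), (d,e), (d,g), (d,j), (e,j), (f,i), (g,e), (h,b), (h,i), (i,a), (i,d), (j,b), (j,g).

18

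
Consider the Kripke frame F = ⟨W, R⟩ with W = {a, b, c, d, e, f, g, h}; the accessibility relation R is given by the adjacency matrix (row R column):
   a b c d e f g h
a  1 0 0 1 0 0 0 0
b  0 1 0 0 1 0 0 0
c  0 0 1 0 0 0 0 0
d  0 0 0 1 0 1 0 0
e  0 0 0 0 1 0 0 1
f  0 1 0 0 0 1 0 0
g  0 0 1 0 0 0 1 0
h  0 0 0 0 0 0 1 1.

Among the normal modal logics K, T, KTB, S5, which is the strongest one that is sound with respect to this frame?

Reflexive (axiom T): yes — every world is R-related to itself.
Symmetric (axiom B): no — a R d but not d R a.
Euclidean (axiom 5): no — a R d and a R a, but not d R a.
So F validates K, T; KTB would additionally require R to be symmetric. The strongest is T.

T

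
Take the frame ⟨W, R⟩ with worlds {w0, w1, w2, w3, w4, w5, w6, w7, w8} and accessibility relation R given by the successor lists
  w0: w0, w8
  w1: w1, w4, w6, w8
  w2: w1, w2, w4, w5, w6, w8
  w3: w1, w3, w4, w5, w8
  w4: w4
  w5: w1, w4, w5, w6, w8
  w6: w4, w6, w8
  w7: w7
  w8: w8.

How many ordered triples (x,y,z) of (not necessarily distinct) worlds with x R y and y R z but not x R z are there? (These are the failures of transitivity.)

Enumerating: (w3,w1,w6), (w3,w5,w6).

2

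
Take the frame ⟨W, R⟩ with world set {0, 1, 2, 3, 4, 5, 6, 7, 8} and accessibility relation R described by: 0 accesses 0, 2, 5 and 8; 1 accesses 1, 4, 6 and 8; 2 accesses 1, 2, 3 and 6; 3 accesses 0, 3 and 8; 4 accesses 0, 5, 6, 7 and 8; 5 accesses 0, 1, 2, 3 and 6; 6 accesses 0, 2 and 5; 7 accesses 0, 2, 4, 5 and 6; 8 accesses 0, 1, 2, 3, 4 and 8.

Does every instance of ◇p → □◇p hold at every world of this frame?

No

Axiom 5 corresponds to the accessibility relation being Euclidean.
Euclidean: no — 0 R 2 and 0 R 5, but not 2 R 5.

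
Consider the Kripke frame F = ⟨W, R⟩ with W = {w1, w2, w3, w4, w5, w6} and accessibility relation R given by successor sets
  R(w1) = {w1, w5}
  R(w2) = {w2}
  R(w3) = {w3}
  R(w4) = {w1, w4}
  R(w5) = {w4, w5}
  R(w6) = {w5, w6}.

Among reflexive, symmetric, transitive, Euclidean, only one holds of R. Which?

Reflexive: yes — every world is R-related to itself.
Symmetric: no — w1 R w5 but not w5 R w1.
Transitive: no — w1 R w5 and w5 R w4, but not w1 R w4.
Euclidean: no — w1 R w5 and w1 R w1, but not w5 R w1.
Only reflexive holds.

reflexive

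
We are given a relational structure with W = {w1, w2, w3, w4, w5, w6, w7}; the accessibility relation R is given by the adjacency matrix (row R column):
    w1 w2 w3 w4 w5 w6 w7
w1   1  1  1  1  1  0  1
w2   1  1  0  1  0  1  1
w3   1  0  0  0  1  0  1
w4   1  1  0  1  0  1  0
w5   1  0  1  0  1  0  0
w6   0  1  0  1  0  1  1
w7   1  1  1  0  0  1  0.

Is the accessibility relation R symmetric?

Yes

Symmetric: yes — every pair in R has its reverse in R.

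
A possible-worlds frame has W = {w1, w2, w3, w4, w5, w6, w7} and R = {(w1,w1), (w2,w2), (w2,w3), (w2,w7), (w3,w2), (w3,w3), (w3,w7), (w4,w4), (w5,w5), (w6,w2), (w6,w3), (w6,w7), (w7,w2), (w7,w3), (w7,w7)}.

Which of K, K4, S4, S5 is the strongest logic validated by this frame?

Transitive (axiom 4): yes — every two-step R-path is closed by a direct edge.
Reflexive (axiom T): no — w6 is not related to itself.
Euclidean (axiom 5): yes — any two successors of a common world are R-related.
So F validates K, K4; S4 would additionally require R to be reflexive. The strongest is K4.

K4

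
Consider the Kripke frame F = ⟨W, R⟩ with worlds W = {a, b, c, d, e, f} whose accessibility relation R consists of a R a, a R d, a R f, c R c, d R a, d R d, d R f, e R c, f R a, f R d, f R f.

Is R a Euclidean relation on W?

Euclidean: yes — any two successors of a common world are R-related.

Yes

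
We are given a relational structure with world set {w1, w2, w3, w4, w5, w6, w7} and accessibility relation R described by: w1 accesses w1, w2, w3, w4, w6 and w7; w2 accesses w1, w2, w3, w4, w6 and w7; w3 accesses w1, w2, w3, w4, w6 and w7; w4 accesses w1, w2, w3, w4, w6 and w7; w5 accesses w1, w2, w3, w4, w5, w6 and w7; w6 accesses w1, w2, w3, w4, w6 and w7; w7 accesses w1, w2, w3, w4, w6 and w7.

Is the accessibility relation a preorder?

Yes

Reflexive: yes — every world is R-related to itself.
Transitive: yes — every two-step R-path is closed by a direct edge.
So R is a preorder.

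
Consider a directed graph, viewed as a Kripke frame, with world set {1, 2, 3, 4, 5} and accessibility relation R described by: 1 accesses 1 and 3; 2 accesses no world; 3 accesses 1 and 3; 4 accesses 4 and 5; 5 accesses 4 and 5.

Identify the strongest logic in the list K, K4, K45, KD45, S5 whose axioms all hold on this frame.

Transitive (axiom 4): yes — every two-step R-path is closed by a direct edge.
Euclidean (axiom 5): yes — any two successors of a common world are R-related.
Serial (axiom D): no — 2 has no R-successor.
Reflexive (axiom T): no — 2 is not related to itself.
So F validates K, K4, K45; KD45 would additionally require R to be serial. The strongest is K45.

K45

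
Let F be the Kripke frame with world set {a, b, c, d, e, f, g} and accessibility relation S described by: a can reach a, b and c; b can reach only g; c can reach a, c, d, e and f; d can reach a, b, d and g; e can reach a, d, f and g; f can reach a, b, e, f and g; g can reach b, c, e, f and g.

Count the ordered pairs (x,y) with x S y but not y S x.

Enumerating: (a,b), (c,d), (c,e), (c,f), (d,a), (d,b), (d,g), (e,a), (e,d), (f,a), (f,b), (g,c).

12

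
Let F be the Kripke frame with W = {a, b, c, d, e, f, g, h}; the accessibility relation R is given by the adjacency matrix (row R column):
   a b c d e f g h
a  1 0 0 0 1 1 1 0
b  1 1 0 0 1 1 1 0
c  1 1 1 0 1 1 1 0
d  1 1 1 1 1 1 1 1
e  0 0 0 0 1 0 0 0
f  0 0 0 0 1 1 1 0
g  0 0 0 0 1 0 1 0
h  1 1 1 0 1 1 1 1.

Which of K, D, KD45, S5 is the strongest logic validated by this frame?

Serial (axiom D): yes — every world has a successor (e.g. a R a).
Euclidean (axiom 5): no — a R e and a R f, but not e R f.
Transitive (axiom 4): yes — every two-step R-path is closed by a direct edge.
Reflexive (axiom T): yes — every world is R-related to itself.
So F validates K, D; KD45 would additionally require R to be Euclidean. The strongest is D.

D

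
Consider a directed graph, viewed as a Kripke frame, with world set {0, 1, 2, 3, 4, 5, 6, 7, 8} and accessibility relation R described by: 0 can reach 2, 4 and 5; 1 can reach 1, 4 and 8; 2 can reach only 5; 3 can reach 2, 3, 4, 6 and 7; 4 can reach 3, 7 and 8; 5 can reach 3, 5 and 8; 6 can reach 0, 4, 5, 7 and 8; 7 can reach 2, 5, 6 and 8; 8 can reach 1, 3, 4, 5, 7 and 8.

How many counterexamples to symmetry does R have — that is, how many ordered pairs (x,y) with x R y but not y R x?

Enumerating: (0,2), (0,4), (0,5), (1,4), (2,5), (3,2), (3,6), (3,7), (4,7), (5,3), (6,0), (6,4), (6,5), (6,8), (7,2), (7,5), (8,3).

17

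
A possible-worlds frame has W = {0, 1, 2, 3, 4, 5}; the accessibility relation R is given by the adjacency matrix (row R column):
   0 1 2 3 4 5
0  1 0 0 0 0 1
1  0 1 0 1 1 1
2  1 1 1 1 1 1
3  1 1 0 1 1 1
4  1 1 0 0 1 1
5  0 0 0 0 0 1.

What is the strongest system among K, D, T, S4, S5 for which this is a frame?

Serial (axiom D): yes — every world has a successor (e.g. 0 R 0).
Reflexive (axiom T): yes — every world is R-related to itself.
Transitive (axiom 4): no — 1 R 3 and 3 R 0, but not 1 R 0.
Euclidean (axiom 5): no — 1 R 4 and 1 R 3, but not 4 R 3.
So F validates K, D, T; S4 would additionally require R to be transitive. The strongest is T.

T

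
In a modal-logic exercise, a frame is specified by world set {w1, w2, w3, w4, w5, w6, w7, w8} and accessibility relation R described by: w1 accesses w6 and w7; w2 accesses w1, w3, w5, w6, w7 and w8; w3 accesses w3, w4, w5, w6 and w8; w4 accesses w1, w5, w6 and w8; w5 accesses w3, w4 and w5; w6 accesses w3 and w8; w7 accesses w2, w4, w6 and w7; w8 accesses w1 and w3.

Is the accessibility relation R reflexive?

No

Reflexive: no — w1 is not related to itself.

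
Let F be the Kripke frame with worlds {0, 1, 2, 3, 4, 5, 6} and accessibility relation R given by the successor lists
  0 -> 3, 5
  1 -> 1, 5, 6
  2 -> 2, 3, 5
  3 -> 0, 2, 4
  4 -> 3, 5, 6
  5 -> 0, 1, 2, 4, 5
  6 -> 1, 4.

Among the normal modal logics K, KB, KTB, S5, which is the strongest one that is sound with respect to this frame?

KB

Symmetric (axiom B): yes — every pair in R has its reverse in R.
Reflexive (axiom T): no — 0 is not related to itself.
Euclidean (axiom 5): no — 0 R 3 and 0 R 5, but not 3 R 5.
So F validates K, KB; KTB would additionally require R to be reflexive. The strongest is KB.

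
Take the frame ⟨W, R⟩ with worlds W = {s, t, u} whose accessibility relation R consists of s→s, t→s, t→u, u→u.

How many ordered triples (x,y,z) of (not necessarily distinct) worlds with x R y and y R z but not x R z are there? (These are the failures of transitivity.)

R is transitive; there are no such tuples.

0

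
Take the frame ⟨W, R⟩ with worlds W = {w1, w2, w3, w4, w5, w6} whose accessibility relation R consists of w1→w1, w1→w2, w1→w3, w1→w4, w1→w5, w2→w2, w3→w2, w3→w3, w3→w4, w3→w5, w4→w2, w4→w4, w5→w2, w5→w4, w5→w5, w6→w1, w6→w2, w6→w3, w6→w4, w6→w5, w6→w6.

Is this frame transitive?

Transitive: yes — every two-step R-path is closed by a direct edge.

Yes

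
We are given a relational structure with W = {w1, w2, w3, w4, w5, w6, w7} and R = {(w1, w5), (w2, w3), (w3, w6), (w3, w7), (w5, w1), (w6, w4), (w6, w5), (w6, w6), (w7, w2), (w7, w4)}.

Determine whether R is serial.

No

Serial: no — w4 has no R-successor.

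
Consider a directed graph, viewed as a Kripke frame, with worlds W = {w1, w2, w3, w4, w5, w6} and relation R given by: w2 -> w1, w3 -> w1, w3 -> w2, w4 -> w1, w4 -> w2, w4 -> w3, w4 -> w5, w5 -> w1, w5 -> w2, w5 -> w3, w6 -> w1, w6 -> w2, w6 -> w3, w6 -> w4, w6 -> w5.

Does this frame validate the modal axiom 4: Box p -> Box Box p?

Yes

The schema 4 characterises exactly the transitive frames.
Transitive: yes — every two-step R-path is closed by a direct edge.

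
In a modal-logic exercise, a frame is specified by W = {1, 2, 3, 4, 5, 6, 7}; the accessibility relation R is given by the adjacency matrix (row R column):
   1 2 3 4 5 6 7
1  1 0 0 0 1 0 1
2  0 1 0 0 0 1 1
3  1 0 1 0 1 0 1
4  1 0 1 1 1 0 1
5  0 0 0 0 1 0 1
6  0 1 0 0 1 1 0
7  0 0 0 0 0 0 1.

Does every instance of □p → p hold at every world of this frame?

Yes

Axiom T corresponds to the accessibility relation being reflexive.
Reflexive: yes — every world is R-related to itself.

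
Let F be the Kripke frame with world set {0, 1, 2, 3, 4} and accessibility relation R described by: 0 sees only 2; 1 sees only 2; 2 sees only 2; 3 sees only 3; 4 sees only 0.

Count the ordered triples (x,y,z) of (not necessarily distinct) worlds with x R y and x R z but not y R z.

1

Enumerating: (4,0,0).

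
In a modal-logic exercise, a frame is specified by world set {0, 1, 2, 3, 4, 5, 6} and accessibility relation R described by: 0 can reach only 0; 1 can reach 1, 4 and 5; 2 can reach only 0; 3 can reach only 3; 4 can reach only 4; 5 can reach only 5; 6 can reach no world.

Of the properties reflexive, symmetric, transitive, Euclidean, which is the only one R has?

Reflexive: no — 2 is not related to itself.
Symmetric: no — 1 R 4 but not 4 R 1.
Transitive: yes — every two-step R-path is closed by a direct edge.
Euclidean: no — 1 R 4 and 1 R 5, but not 4 R 5.
Only transitive holds.

transitive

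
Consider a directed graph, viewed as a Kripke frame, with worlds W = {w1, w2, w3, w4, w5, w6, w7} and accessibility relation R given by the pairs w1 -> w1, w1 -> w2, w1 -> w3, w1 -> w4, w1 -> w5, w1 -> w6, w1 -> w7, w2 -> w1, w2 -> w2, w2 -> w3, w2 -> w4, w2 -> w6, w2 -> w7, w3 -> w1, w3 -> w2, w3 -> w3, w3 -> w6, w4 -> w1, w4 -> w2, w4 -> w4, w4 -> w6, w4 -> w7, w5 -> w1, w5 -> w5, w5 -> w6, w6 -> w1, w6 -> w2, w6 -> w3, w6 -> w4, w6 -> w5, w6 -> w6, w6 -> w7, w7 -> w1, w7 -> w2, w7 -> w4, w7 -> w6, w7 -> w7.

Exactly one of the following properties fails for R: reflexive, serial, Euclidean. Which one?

Euclidean

Reflexive: yes — every world is R-related to itself.
Serial: yes — every world has a successor (e.g. w1 R w1).
Euclidean: no — w1 R w2 and w1 R w5, but not w2 R w5.
Only Euclidean fails.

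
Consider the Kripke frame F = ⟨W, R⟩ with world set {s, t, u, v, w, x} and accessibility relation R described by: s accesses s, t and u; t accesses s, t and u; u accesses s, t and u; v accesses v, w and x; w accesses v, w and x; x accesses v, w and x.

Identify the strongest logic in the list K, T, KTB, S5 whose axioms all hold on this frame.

Reflexive (axiom T): yes — every world is R-related to itself.
Symmetric (axiom B): yes — every pair in R has its reverse in R.
Euclidean (axiom 5): yes — any two successors of a common world are R-related.
So F validates K, T, KTB, S5. The strongest is S5.

S5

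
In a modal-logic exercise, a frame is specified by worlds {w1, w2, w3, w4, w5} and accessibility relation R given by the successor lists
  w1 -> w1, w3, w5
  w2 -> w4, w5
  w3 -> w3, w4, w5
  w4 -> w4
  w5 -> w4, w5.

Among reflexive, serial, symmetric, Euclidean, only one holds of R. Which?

serial

Reflexive: no — w2 is not related to itself.
Serial: yes — every world has a successor (e.g. w1 R w1).
Symmetric: no — w1 R w3 but not w3 R w1.
Euclidean: no — w1 R w5 and w1 R w3, but not w5 R w3.
Only serial holds.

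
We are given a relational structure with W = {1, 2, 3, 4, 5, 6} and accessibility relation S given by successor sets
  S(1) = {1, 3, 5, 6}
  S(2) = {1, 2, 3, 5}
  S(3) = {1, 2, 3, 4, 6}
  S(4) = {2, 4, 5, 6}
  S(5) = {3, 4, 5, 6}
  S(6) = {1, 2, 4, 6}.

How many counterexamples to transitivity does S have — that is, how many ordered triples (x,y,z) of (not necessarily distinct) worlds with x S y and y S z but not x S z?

Enumerating: (1,3,2), (1,3,4), (1,5,4), (1,6,2), (1,6,4), (2,1,6), (2,3,4), (2,3,6), (2,5,4), (2,5,6), (3,1,5), (3,2,5), … and 15 more.
Total: 27.

27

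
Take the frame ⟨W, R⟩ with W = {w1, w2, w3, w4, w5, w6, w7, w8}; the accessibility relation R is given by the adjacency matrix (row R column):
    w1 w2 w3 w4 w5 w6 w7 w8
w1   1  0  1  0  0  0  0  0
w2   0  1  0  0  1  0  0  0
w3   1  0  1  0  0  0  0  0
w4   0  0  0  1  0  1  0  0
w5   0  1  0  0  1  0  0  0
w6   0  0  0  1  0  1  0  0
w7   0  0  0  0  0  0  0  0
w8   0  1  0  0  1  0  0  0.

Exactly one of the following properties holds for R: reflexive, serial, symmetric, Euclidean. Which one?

Euclidean

Reflexive: no — w7 is not related to itself.
Serial: no — w7 has no R-successor.
Symmetric: no — w8 R w2 but not w2 R w8.
Euclidean: yes — any two successors of a common world are R-related.
Only Euclidean holds.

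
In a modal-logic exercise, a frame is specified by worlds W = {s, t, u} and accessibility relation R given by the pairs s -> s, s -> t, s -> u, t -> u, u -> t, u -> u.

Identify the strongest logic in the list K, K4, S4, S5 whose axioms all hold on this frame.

K

Transitive (axiom 4): no — t R u and u R t, but not t R t.
Reflexive (axiom T): no — t is not related to itself.
Euclidean (axiom 5): no — s R t and s R s, but not t R s.
So F validates K; K4 would additionally require R to be transitive. The strongest is K.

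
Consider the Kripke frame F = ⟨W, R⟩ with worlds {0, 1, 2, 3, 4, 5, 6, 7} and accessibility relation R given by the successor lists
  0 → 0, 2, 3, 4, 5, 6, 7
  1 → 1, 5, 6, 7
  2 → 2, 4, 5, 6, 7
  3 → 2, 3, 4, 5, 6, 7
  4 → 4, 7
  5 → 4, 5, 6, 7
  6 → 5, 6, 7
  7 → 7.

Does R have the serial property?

Serial: yes — every world has a successor (e.g. 0 R 0).

Yes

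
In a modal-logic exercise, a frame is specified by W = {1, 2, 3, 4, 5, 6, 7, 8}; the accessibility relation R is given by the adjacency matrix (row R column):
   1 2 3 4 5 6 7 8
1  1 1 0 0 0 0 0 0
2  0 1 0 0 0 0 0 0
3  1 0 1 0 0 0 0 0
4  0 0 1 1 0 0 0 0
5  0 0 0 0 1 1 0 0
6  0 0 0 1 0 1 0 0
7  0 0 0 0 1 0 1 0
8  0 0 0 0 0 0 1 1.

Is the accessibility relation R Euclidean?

No

Euclidean: no — 1 R 2 and 1 R 1, but not 2 R 1.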